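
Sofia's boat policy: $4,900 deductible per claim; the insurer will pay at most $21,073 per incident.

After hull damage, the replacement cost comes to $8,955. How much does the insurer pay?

Less the $4,900 deductible: $8,955 − $4,900 = $4,055.
$4,055 ≤ $21,073, so the limit doesn't bind; insurer pays $4,055.

$4,055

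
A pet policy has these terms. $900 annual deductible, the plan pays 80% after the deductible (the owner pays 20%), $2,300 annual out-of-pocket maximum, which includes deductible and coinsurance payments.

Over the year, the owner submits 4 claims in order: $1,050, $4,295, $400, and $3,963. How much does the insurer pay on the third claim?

Claim 1 — $1,050: $900 finishes the deductible; $150 goes to coinsurance; coinsurance $150 × 20% = $30. Cost to owner: $930. OOP to date $930. Plan pays $1,050 − $930 = $120.
Claim 2 — $4,295: deductible met; 20% of $4,295 = $859. Cost to owner: $859. OOP to date $1,789. Insurer: $4,295 − $859 = $3,436.
Claim 3 — $400: deductible met; 20% of $400 = $80. Owner pays $80; OOP now $1,869. Insurer: $400 − $80 = $320.

$320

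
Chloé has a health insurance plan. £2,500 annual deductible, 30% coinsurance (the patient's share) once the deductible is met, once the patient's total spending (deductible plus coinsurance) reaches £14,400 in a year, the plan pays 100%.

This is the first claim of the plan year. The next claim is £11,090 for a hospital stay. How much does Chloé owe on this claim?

The full £2,500 deductible is still open; £2,500 of this bill applies to it.
That leaves £11,090 − £2,500 = £8,590 for coinsurance.
Patient's 30% share of £8,590 is £2,577.
So the patient owes £2,500 + £2,577 = £5,077 before any cap.
Total out-of-pocket so far would be £0 + £5,077 = £5,077, below the £14,400 cap — no reduction.

£5,077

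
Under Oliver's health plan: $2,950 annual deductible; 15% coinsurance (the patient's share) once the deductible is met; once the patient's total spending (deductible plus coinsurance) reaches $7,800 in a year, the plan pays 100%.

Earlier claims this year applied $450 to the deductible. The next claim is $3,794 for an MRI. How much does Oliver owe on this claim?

Deductible still to meet: $2,950 − $450 = $2,500.
The remaining $1,294 (= $3,794 − $2,500) moves to coinsurance.
15% of $1,294 = $194.10 falls to the patient.
So the patient owes $2,500 + $194.10 = $2,694.10 before any cap.
Cumulative spending $450 + $2,694.10 = $3,144.10 stays under the $7,800 maximum.

$2,694.10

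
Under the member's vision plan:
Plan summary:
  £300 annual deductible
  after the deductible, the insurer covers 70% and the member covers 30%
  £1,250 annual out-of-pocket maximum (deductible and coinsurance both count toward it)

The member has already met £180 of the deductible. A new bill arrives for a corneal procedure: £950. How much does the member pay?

£369

£180 of the £300 deductible is already met, leaving £120.
That leaves £950 − £120 = £830 for coinsurance.
30% of £830 = £249 falls to the member.
Member responsibility before any cap: £120 + £249 = £369.
Year-to-date out-of-pocket becomes £180 + £369 = £549, still under the £1,250 maximum, so no cap applies.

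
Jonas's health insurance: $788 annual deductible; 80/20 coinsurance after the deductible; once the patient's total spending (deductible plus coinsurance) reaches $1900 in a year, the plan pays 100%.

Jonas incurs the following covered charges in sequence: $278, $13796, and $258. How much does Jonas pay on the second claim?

#1 ($278): fully absorbed by the deductible. Patient owes $278 (running OOP $278).
#2 ($13796): deductible takes $510, $13286 remains; patient's 20% is $2657.20. Claim cost before the cap: $510 + $2657.20 = $3167.20. OOP would hit $3445.20 > $1900, so the cap limits the patient to $1900 − $278 = $1622.

$1622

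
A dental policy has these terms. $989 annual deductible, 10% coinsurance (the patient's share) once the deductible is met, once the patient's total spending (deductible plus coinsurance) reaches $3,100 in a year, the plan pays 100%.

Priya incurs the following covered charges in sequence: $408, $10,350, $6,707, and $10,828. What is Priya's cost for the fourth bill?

$463.40

Claim 1 — $408: fully absorbed by the deductible. Cost to patient: $408. OOP to date $408.
Claim 2 — $10,350: deductible takes $581, $9,769 remains; 10% of $9,769 = $976.90. Cost to patient: $1,557.90. OOP to date $1,965.90.
Claim 3 — $6,707: deductible already satisfied, so patient's share is 10% × $6,707 = $670.70. Cost to patient: $670.70. OOP to date $2,636.60.
Claim 4 — $10,828: 10% coinsurance on $10,828 = $1,082.80. Adding that to $2,636.60 gives $3,719.40, past the $3,100 cap; patient pays only $3,100 − $2,636.60 = $463.40.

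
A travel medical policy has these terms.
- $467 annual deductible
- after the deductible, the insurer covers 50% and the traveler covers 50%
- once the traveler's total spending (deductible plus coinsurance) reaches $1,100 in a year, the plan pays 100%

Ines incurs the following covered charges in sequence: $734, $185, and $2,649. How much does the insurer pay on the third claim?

$2,242

Claim 1 — $734: $467 finishes the deductible; $267 goes to coinsurance; 50% of $267 = $133.50. Cost to traveler: $600.50. OOP to date $600.50. Insurer: $734 − $600.50 = $133.50.
Claim 2 — $185: deductible met; 50% of $185 = $92.50. Traveler owes $92.50 (running OOP $693). Plan pays $185 − $92.50 = $92.50.
Claim 3 — $2,649: deductible met; 50% of $2,649 = $1,324.50. That would push OOP to $2,017.50, over the $1,100 cap, so traveler pays $1,100 − $693 = $407. Plan pays $2,649 − $407 = $2,242.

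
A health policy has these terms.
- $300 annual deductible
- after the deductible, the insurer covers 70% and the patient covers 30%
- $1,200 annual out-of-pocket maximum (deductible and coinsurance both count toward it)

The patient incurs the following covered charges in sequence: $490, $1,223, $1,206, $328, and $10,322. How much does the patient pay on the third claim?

$361.80

Bill 1, $490: $300 finishes the deductible; $190 goes to coinsurance; patient's 30% is $57. Patient pays $357; OOP now $357.
Bill 2, $1,223: deductible already satisfied, so patient's share is 30% × $1,223 = $366.90. Cost to patient: $366.90. OOP to date $723.90.
Bill 3, $1,206: deductible already satisfied, so patient's share is 30% × $1,206 = $361.80. Patient pays $361.80; OOP now $1,085.70.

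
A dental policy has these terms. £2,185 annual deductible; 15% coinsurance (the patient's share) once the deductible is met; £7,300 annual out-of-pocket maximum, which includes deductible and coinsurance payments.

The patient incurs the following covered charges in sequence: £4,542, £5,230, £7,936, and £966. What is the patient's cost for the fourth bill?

Bill 1, £4,542: deductible takes £2,185, £2,357 remains; patient's 15% is £353.55. Cost to patient: £2,538.55. OOP to date £2,538.55.
Bill 2, £5,230: deductible already satisfied, so patient's share is 15% × £5,230 = £784.50. Patient owes £784.50 (running OOP £3,323.05).
Bill 3, £7,936: 15% coinsurance on £7,936 = £1,190.40. Cost to patient: £1,190.40. OOP to date £4,513.45.
Bill 4, £966: 15% coinsurance on £966 = £144.90. Patient owes £144.90 (running OOP £4,658.35).

£144.90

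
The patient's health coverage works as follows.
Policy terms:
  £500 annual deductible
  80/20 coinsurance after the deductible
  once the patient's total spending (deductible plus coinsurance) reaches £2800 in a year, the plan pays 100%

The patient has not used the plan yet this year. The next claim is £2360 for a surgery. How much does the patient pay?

£872

Deductible not yet touched, so the first £500 of the bill goes to the deductible.
The remaining £1860 (= £2360 − £500) moves to coinsurance.
20% of £1860 = £372 falls to the patient.
So the patient owes £500 + £372 = £872 before any cap.
Year-to-date out-of-pocket becomes £0 + £872 = £872, still under the £2800 maximum, so no cap applies.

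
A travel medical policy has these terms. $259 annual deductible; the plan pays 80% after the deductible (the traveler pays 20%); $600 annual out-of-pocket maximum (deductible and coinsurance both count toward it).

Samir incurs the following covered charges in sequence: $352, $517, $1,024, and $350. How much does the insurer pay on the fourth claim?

Claim 1 ($352): deductible takes $259, $93 remains; coinsurance $93 × 20% = $18.60. Traveler owes $277.60 (running OOP $277.60). Plan pays $352 − $277.60 = $74.40.
Claim 2 ($517): deductible met; 20% of $517 = $103.40. Cost to traveler: $103.40. OOP to date $381. Insurer: $517 − $103.40 = $413.60.
Claim 3 ($1,024): deductible already satisfied, so traveler's share is 20% × $1,024 = $204.80. Cost to traveler: $204.80. OOP to date $585.80. Plan pays $1,024 − $204.80 = $819.20.
Claim 4 ($350): 20% coinsurance on $350 = $70. Adding that to $585.80 gives $655.80, past the $600 cap; traveler pays only $600 − $585.80 = $14.20. Plan pays $350 − $14.20 = $335.80.

$335.80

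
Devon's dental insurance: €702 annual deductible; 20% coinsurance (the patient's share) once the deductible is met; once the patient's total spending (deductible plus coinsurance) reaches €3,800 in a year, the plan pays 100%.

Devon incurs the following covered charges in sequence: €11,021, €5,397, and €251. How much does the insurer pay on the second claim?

€4,362.80

Bill 1, €11,021: €702 to deductible, leaving €10,319; coinsurance €10,319 × 20% = €2,063.80. Cost to patient: €2,765.80. OOP to date €2,765.80. Insurer: €11,021 − €2,765.80 = €8,255.20.
Bill 2, €5,397: deductible met; 20% of €5,397 = €1,079.40. Adding that to €2,765.80 gives €3,845.20, past the €3,800 cap; patient pays only €3,800 − €2,765.80 = €1,034.20. Insurer: €5,397 − €1,034.20 = €4,362.80.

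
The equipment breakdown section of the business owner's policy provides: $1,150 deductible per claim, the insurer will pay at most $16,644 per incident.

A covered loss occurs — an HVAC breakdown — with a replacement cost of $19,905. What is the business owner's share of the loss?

After the deductible, $19,905 − $1,150 = $18,755 remains.
$18,755 exceeds the $16,644 limit, so the insurer pays the limit: $16,644.
The business owner bears the rest of the original loss: $19,905 − $16,644 = $3,261.

$3,261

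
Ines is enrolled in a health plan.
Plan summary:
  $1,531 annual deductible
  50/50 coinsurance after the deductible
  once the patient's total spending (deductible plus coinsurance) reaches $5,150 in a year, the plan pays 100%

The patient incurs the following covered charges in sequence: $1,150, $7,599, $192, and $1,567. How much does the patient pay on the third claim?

Claim 1 ($1,150): all of it applies to the deductible. Patient pays $1,150; OOP now $1,150.
Claim 2 ($7,599): deductible takes $381, $7,218 remains; coinsurance $7,218 × 50% = $3,609. Patient owes $3,990 (running OOP $5,140).
Claim 3 ($192): deductible met; 50% of $192 = $96. That would push OOP to $5,236, over the $5,150 cap, so patient pays $5,150 − $5,140 = $10.

$10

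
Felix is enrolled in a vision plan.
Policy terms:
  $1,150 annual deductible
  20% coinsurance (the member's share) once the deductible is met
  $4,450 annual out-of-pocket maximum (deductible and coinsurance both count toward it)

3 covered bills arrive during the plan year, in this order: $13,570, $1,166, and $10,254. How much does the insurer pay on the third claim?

$9,671.20

Claim 1 ($13,570): $1,150 finishes the deductible; $12,420 goes to coinsurance; 20% of $12,420 = $2,484. Member owes $3,634 (running OOP $3,634). Plan pays $13,570 − $3,634 = $9,936.
Claim 2 ($1,166): deductible already satisfied, so member's share is 20% × $1,166 = $233.20. Member owes $233.20 (running OOP $3,867.20). Plan pays $1,166 − $233.20 = $932.80.
Claim 3 ($10,254): deductible already satisfied, so member's share is 20% × $10,254 = $2,050.80. Adding that to $3,867.20 gives $5,918, past the $4,450 cap; member pays only $4,450 − $3,867.20 = $582.80. Plan pays $10,254 − $582.80 = $9,671.20.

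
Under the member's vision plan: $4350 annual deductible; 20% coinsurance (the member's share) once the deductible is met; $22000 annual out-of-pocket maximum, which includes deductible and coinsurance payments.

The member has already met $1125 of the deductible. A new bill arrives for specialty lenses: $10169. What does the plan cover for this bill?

$1125 of the $4350 deductible is already met, leaving $3225.
The remaining $6944 (= $10169 − $3225) moves to coinsurance.
20% of $6944 = $1388.80 falls to the member.
So the member owes $3225 + $1388.80 = $4613.80 before any cap.
Cumulative spending $1125 + $4613.80 = $5738.80 stays under the $22000 maximum.
Insurer pays the balance: $10169 − $4613.80 = $5555.20.

$5555.20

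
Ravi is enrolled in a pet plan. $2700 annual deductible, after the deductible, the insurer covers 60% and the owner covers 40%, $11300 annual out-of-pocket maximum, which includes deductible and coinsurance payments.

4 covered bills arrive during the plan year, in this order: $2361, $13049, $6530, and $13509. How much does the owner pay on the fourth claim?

Claim 1 ($2361): fully absorbed by the deductible. Cost to owner: $2361. OOP to date $2361.
Claim 2 ($13049): $339 to deductible, leaving $12710; owner's 40% is $5084. Owner owes $5423 (running OOP $7784).
Claim 3 ($6530): deductible already satisfied, so owner's share is 40% × $6530 = $2612. Cost to owner: $2612. OOP to date $10396.
Claim 4 ($13509): deductible met; 40% of $13509 = $5403.60. Adding that to $10396 gives $15799.60, past the $11300 cap; owner pays only $11300 − $10396 = $904.

$904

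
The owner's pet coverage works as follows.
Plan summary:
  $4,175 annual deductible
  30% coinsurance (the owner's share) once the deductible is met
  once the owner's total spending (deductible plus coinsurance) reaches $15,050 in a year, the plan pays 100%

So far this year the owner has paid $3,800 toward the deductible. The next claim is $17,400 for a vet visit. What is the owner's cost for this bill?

$5,482.50

$3,800 of the $4,175 deductible is already met, leaving $375.
After the $375 deductible portion, $17,400 − $375 = $17,025 is subject to coinsurance.
30% of $17,025 = $5,107.50 falls to the owner.
That puts the owner's cost at $375 + $5,107.50 = $5,482.50 before any cap.
Year-to-date out-of-pocket becomes $3,800 + $5,482.50 = $9,282.50, still under the $15,050 maximum, so no cap applies.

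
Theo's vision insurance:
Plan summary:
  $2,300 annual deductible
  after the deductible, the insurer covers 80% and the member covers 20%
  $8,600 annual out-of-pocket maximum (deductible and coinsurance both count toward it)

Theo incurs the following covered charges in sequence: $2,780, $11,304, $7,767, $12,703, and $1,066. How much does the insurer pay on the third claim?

$6,213.60

#1 ($2,780): deductible takes $2,300, $480 remains; coinsurance $480 × 20% = $96. Member owes $2,396 (running OOP $2,396). Plan pays $2,780 − $2,396 = $384.
#2 ($11,304): deductible met; 20% of $11,304 = $2,260.80. Member pays $2,260.80; OOP now $4,656.80. Insurer: $11,304 − $2,260.80 = $9,043.20.
#3 ($7,767): 20% coinsurance on $7,767 = $1,553.40. Cost to member: $1,553.40. OOP to date $6,210.20. Plan pays $7,767 − $1,553.40 = $6,213.60.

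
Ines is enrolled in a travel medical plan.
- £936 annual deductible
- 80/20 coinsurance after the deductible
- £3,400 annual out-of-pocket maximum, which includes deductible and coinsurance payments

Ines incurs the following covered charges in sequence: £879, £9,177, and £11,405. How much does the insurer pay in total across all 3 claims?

#1 (£879): fully absorbed by the deductible. Cost to traveler: £879. OOP to date £879. Plan pays £879 − £879 = £0.
#2 (£9,177): deductible takes £57, £9,120 remains; 20% of £9,120 = £1,824. Cost to traveler: £1,881. OOP to date £2,760. Insurer: £9,177 − £1,881 = £7,296.
#3 (£11,405): 20% coinsurance on £11,405 = £2,281. Adding that to £2,760 gives £5,041, past the £3,400 cap; traveler pays only £3,400 − £2,760 = £640. Insurer: £11,405 − £640 = £10,765.
Insurer total: £0 + £7,296 + £10,765 = £18,061.

£18,061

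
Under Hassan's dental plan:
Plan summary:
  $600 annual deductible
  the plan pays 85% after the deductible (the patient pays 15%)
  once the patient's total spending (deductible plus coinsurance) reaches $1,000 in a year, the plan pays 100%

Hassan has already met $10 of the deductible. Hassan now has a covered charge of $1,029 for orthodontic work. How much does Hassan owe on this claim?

$655.85

$10 of the $600 deductible is already met, leaving $590.
The remaining $439 (= $1,029 − $590) moves to coinsurance.
Coinsurance: $439 × 15% = $65.85.
That puts the patient's cost at $590 + $65.85 = $655.85 before any cap.
Total out-of-pocket so far would be $10 + $655.85 = $665.85, below the $1,000 cap — no reduction.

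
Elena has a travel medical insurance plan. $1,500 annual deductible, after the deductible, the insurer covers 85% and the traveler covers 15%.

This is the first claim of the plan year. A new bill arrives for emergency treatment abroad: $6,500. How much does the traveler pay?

Nothing has been paid toward the $1,500 deductible, so the first $1,500 of this charge is applied there.
That leaves $6,500 − $1,500 = $5,000 for coinsurance.
15% of $5,000 = $750 falls to the traveler.
So the traveler owes $1,500 + $750 = $2,250.

$2,250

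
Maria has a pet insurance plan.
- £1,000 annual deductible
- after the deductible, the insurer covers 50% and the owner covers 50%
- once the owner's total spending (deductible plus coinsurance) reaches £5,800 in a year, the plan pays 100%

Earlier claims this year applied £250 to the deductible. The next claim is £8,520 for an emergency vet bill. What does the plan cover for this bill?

£3,885

Remaining deductible: £1,000 − £250 = £750.
That leaves £8,520 − £750 = £7,770 for coinsurance.
50% of £7,770 = £3,885 falls to the owner.
So the owner owes £750 + £3,885 = £4,635 before any cap.
Cumulative spending £250 + £4,635 = £4,885 stays under the £5,800 maximum.
Insurer pays the balance: £8,520 − £4,635 = £3,885.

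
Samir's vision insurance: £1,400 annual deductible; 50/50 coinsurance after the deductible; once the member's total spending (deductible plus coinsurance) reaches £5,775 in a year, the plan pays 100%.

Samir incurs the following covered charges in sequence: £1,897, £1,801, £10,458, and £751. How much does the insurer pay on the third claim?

£7,232

Claim 1 (£1,897): £1,400 to deductible, leaving £497; 50% of £497 = £248.50. Cost to member: £1,648.50. OOP to date £1,648.50. Plan pays £1,897 − £1,648.50 = £248.50.
Claim 2 (£1,801): deductible already satisfied, so member's share is 50% × £1,801 = £900.50. Member owes £900.50 (running OOP £2,549). Insurer: £1,801 − £900.50 = £900.50.
Claim 3 (£10,458): deductible already satisfied, so member's share is 50% × £10,458 = £5,229. That would push OOP to £7,778, over the £5,775 cap, so member pays £5,775 − £2,549 = £3,226. Plan pays £10,458 − £3,226 = £7,232.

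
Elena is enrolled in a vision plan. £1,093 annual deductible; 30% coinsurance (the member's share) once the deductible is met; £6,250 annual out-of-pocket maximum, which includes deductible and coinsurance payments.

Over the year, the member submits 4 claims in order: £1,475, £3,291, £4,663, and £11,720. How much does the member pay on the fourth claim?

#1 (£1,475): £1,093 to deductible, leaving £382; coinsurance £382 × 30% = £114.60. Cost to member: £1,207.60. OOP to date £1,207.60.
#2 (£3,291): deductible met; 30% of £3,291 = £987.30. Cost to member: £987.30. OOP to date £2,194.90.
#3 (£4,663): deductible met; 30% of £4,663 = £1,398.90. Member pays £1,398.90; OOP now £3,593.80.
#4 (£11,720): 30% coinsurance on £11,720 = £3,516. OOP would hit £7,109.80 > £6,250, so the cap limits the member to £6,250 − £3,593.80 = £2,656.20.

£2,656.20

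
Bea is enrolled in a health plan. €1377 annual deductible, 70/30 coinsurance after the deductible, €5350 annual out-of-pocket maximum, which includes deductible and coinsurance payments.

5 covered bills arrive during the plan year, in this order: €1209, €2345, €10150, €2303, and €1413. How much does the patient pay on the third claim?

€3045

#1 (€1209): all of it applies to the deductible. Patient pays €1209; OOP now €1209.
#2 (€2345): deductible takes €168, €2177 remains; patient's 30% is €653.10. Patient pays €821.10; OOP now €2030.10.
#3 (€10150): 30% coinsurance on €10150 = €3045. Patient owes €3045 (running OOP €5075.10).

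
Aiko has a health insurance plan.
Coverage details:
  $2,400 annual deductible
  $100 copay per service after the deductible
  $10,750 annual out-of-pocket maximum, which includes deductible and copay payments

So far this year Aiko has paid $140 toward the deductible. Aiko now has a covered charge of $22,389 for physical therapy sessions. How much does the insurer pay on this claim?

$20,029

Deductible still to meet: $2,400 − $140 = $2,260.
After the $2,260 deductible portion, $22,389 − $2,260 = $20,129 is subject to the copay.
Copay on this service: $100.
So the patient owes $2,260 + $100 = $2,360 before any cap.
Year-to-date out-of-pocket becomes $140 + $2,360 = $2,500, still under the $10,750 maximum, so no cap applies.
The insurer covers the remainder: $22,389 − $2,360 = $20,029.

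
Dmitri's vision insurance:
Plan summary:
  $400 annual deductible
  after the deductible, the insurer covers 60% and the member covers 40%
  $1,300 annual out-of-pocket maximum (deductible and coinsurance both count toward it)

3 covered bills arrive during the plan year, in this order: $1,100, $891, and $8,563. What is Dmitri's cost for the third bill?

$263.60

Bill 1, $1,100: $400 finishes the deductible; $700 goes to coinsurance; member's 40% is $280. Member pays $680; OOP now $680.
Bill 2, $891: deductible met; 40% of $891 = $356.40. Cost to member: $356.40. OOP to date $1,036.40.
Bill 3, $8,563: deductible already satisfied, so member's share is 40% × $8,563 = $3,425.20. Adding that to $1,036.40 gives $4,461.60, past the $1,300 cap; member pays only $1,300 − $1,036.40 = $263.60.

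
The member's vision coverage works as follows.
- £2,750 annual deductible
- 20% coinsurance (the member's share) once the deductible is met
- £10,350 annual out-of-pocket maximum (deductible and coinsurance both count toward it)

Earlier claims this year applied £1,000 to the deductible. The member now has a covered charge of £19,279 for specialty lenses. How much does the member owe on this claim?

Deductible still to meet: £2,750 − £1,000 = £1,750.
The remaining £17,529 (= £19,279 − £1,750) moves to coinsurance.
Coinsurance: £17,529 × 20% = £3,505.80.
That puts the member's cost at £1,750 + £3,505.80 = £5,255.80 before any cap.
Cumulative spending £1,000 + £5,255.80 = £6,255.80 stays under the £10,350 maximum.

£5,255.80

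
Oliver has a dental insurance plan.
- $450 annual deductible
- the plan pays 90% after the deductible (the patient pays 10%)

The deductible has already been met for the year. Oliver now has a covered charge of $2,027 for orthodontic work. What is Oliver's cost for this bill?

With the deductible met, the entire $2,027 is subject to coinsurance.
Patient's 10% share of $2,027 is $202.70.

$202.70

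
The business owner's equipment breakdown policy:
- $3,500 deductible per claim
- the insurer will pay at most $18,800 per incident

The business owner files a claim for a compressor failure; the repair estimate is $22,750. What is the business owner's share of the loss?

$3,950

Less the $3,500 deductible: $22,750 − $3,500 = $19,250.
The $18,800 per-incident cap binds; insurer pays $18,800.
Out of pocket: $22,750 − $18,800 = $3,950.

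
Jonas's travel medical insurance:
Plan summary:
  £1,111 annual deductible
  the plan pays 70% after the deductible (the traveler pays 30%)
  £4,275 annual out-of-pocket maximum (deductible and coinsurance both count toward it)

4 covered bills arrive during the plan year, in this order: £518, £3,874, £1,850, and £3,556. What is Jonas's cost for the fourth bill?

#1 (£518): entire amount goes to the deductible. Traveler owes £518 (running OOP £518).
#2 (£3,874): £593 to deductible, leaving £3,281; coinsurance £3,281 × 30% = £984.30. Traveler pays £1,577.30; OOP now £2,095.30.
#3 (£1,850): 30% coinsurance on £1,850 = £555. Cost to traveler: £555. OOP to date £2,650.30.
#4 (£3,556): 30% coinsurance on £3,556 = £1,066.80. Traveler pays £1,066.80; OOP now £3,717.10.

£1,066.80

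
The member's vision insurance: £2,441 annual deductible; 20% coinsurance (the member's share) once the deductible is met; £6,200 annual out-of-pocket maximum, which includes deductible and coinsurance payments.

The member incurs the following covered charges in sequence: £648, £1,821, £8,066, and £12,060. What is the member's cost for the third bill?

£1,613.20

Bill 1, £648: fully absorbed by the deductible. Member owes £648 (running OOP £648).
Bill 2, £1,821: deductible takes £1,793, £28 remains; coinsurance £28 × 20% = £5.60. Member owes £1,798.60 (running OOP £2,446.60).
Bill 3, £8,066: deductible already satisfied, so member's share is 20% × £8,066 = £1,613.20. Cost to member: £1,613.20. OOP to date £4,059.80.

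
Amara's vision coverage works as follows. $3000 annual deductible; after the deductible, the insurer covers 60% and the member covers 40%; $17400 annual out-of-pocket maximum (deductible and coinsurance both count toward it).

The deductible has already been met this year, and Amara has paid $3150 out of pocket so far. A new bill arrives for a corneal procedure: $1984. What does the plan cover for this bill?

The deductible is already satisfied, so the full bill goes to coinsurance.
Member's 40% share of $1984 is $793.60.
Total out-of-pocket so far would be $3150 + $793.60 = $3943.60, below the $17400 cap — no reduction.
Insurer pays the balance: $1984 − $793.60 = $1190.40.

$1190.40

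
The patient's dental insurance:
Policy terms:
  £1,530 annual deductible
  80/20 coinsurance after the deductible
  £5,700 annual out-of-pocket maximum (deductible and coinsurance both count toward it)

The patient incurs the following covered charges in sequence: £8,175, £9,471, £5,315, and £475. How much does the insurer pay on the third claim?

£4,368.20

#1 (£8,175): deductible takes £1,530, £6,645 remains; coinsurance £6,645 × 20% = £1,329. Patient pays £2,859; OOP now £2,859. Plan pays £8,175 − £2,859 = £5,316.
#2 (£9,471): deductible met; 20% of £9,471 = £1,894.20. Patient owes £1,894.20 (running OOP £4,753.20). Insurer: £9,471 − £1,894.20 = £7,576.80.
#3 (£5,315): 20% coinsurance on £5,315 = £1,063. That would push OOP to £5,816.20, over the £5,700 cap, so patient pays £5,700 − £4,753.20 = £946.80. Insurer: £5,315 − £946.80 = £4,368.20.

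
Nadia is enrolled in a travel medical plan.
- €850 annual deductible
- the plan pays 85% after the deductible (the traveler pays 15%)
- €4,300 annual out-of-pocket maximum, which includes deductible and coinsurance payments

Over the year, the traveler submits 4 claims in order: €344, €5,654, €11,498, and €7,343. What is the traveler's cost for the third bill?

€1,724.70

#1 (€344): entire amount goes to the deductible. Cost to traveler: €344. OOP to date €344.
#2 (€5,654): €506 to deductible, leaving €5,148; 15% of €5,148 = €772.20. Cost to traveler: €1,278.20. OOP to date €1,622.20.
#3 (€11,498): deductible met; 15% of €11,498 = €1,724.70. Traveler owes €1,724.70 (running OOP €3,346.90).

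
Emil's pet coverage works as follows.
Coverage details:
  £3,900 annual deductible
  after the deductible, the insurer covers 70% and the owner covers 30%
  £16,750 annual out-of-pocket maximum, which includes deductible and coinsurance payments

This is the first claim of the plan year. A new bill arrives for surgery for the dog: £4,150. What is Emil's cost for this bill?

£3,975

Nothing has been paid toward the £3,900 deductible, so the first £3,900 of this charge is applied there.
After the £3,900 deductible portion, £4,150 − £3,900 = £250 is subject to coinsurance.
30% of £250 = £75 falls to the owner.
That puts the owner's cost at £3,900 + £75 = £3,975 before any cap.
Total out-of-pocket so far would be £0 + £3,975 = £3,975, below the £16,750 cap — no reduction.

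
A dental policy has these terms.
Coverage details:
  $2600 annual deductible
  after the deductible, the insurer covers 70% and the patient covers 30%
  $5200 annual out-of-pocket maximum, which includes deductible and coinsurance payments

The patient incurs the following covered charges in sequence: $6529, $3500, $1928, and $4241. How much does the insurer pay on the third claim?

Claim 1 ($6529): $2600 to deductible, leaving $3929; coinsurance $3929 × 30% = $1178.70. Cost to patient: $3778.70. OOP to date $3778.70. Plan pays $6529 − $3778.70 = $2750.30.
Claim 2 ($3500): deductible already satisfied, so patient's share is 30% × $3500 = $1050. Cost to patient: $1050. OOP to date $4828.70. Plan pays $3500 − $1050 = $2450.
Claim 3 ($1928): 30% coinsurance on $1928 = $578.40. That would push OOP to $5407.10, over the $5200 cap, so patient pays $5200 − $4828.70 = $371.30. Insurer: $1928 − $371.30 = $1556.70.

$1556.70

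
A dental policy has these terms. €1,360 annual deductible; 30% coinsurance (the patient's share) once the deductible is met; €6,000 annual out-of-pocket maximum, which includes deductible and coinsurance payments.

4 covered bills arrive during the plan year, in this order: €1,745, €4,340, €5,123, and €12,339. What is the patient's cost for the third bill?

Claim 1 — €1,745: €1,360 finishes the deductible; €385 goes to coinsurance; coinsurance €385 × 30% = €115.50. Patient owes €1,475.50 (running OOP €1,475.50).
Claim 2 — €4,340: deductible already satisfied, so patient's share is 30% × €4,340 = €1,302. Cost to patient: €1,302. OOP to date €2,777.50.
Claim 3 — €5,123: deductible met; 30% of €5,123 = €1,536.90. Patient owes €1,536.90 (running OOP €4,314.40).

€1,536.90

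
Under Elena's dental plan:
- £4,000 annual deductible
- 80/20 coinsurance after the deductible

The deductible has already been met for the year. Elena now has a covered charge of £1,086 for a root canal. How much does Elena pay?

With the deductible met, the entire £1,086 is subject to coinsurance.
Coinsurance: £1,086 × 20% = £217.20.

£217.20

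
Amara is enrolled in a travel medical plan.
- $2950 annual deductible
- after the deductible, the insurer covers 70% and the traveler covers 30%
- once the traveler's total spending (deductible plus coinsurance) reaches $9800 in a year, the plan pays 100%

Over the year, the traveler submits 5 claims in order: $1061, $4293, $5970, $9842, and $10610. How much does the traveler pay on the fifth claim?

#1 ($1061): all of it applies to the deductible. Traveler owes $1061 (running OOP $1061).
#2 ($4293): $1889 finishes the deductible; $2404 goes to coinsurance; 30% of $2404 = $721.20. Traveler owes $2610.20 (running OOP $3671.20).
#3 ($5970): deductible already satisfied, so traveler's share is 30% × $5970 = $1791. Traveler owes $1791 (running OOP $5462.20).
#4 ($9842): deductible already satisfied, so traveler's share is 30% × $9842 = $2952.60. Traveler pays $2952.60; OOP now $8414.80.
#5 ($10610): 30% coinsurance on $10610 = $3183. That would push OOP to $11597.80, over the $9800 cap, so traveler pays $9800 − $8414.80 = $1385.20.

$1385.20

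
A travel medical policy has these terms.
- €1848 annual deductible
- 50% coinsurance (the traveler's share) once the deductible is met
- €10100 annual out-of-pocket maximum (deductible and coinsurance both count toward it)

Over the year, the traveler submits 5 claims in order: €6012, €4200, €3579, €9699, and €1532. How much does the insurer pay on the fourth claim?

€7418.50

Claim 1 (€6012): €1848 to deductible, leaving €4164; 50% of €4164 = €2082. Traveler pays €3930; OOP now €3930. Insurer: €6012 − €3930 = €2082.
Claim 2 (€4200): deductible already satisfied, so traveler's share is 50% × €4200 = €2100. Traveler pays €2100; OOP now €6030. Insurer: €4200 − €2100 = €2100.
Claim 3 (€3579): 50% coinsurance on €3579 = €1789.50. Cost to traveler: €1789.50. OOP to date €7819.50. Insurer: €3579 − €1789.50 = €1789.50.
Claim 4 (€9699): deductible already satisfied, so traveler's share is 50% × €9699 = €4849.50. OOP would hit €12669 > €10100, so the cap limits the traveler to €10100 − €7819.50 = €2280.50. Insurer: €9699 − €2280.50 = €7418.50.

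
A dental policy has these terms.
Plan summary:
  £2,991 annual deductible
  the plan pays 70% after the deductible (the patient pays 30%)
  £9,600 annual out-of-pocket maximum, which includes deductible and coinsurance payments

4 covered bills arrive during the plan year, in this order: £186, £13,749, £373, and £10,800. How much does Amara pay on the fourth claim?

Bill 1, £186: entire amount goes to the deductible. Patient pays £186; OOP now £186.
Bill 2, £13,749: deductible takes £2,805, £10,944 remains; coinsurance £10,944 × 30% = £3,283.20. Patient owes £6,088.20 (running OOP £6,274.20).
Bill 3, £373: deductible met; 30% of £373 = £111.90. Cost to patient: £111.90. OOP to date £6,386.10.
Bill 4, £10,800: deductible already satisfied, so patient's share is 30% × £10,800 = £3,240. That would push OOP to £9,626.10, over the £9,600 cap, so patient pays £9,600 − £6,386.10 = £3,213.90.

£3,213.90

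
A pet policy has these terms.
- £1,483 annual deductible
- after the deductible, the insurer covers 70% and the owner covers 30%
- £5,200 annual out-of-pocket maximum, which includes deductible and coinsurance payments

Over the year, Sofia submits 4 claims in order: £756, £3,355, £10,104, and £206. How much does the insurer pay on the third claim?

#1 (£756): all of it applies to the deductible. Cost to owner: £756. OOP to date £756. Plan pays £756 − £756 = £0.
#2 (£3,355): £727 finishes the deductible; £2,628 goes to coinsurance; owner's 30% is £788.40. Owner owes £1,515.40 (running OOP £2,271.40). Insurer: £3,355 − £1,515.40 = £1,839.60.
#3 (£10,104): 30% coinsurance on £10,104 = £3,031.20. OOP would hit £5,302.60 > £5,200, so the cap limits the owner to £5,200 − £2,271.40 = £2,928.60. Plan pays £10,104 − £2,928.60 = £7,175.40.

£7,175.40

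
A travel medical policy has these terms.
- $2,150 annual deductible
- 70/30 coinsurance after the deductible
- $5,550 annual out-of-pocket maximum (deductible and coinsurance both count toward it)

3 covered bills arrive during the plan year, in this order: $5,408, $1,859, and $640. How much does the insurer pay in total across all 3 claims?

Claim 1 — $5,408: $2,150 finishes the deductible; $3,258 goes to coinsurance; coinsurance $3,258 × 30% = $977.40. Traveler owes $3,127.40 (running OOP $3,127.40). Insurer: $5,408 − $3,127.40 = $2,280.60.
Claim 2 — $1,859: 30% coinsurance on $1,859 = $557.70. Cost to traveler: $557.70. OOP to date $3,685.10. Insurer: $1,859 − $557.70 = $1,301.30.
Claim 3 — $640: deductible met; 30% of $640 = $192. Traveler owes $192 (running OOP $3,877.10). Insurer: $640 − $192 = $448.
Insurer total = bills − traveler's total = $7,907 − $3,877.10 = $4,029.90.

$4,029.90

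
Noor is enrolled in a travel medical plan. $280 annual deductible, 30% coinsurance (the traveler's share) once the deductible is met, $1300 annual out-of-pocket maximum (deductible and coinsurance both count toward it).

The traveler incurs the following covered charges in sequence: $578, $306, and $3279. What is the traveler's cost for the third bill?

$838.80

Bill 1, $578: $280 finishes the deductible; $298 goes to coinsurance; 30% of $298 = $89.40. Traveler pays $369.40; OOP now $369.40.
Bill 2, $306: deductible already satisfied, so traveler's share is 30% × $306 = $91.80. Cost to traveler: $91.80. OOP to date $461.20.
Bill 3, $3279: deductible met; 30% of $3279 = $983.70. That would push OOP to $1444.90, over the $1300 cap, so traveler pays $1300 − $461.20 = $838.80.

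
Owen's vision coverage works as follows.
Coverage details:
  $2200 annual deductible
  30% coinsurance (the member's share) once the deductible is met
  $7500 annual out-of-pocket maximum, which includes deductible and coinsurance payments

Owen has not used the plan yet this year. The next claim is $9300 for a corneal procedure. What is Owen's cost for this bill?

The full $2200 deductible is still open; $2200 of this bill applies to it.
That leaves $9300 − $2200 = $7100 for coinsurance.
Coinsurance: $7100 × 30% = $2130.
So the member owes $2200 + $2130 = $4330 before any cap.
Year-to-date out-of-pocket becomes $0 + $4330 = $4330, still under the $7500 maximum, so no cap applies.

$4330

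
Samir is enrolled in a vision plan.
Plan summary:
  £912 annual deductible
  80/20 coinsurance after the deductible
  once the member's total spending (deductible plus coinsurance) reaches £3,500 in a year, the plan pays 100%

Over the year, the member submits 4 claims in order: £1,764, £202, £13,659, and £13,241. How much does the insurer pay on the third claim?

Bill 1, £1,764: £912 to deductible, leaving £852; 20% of £852 = £170.40. Member owes £1,082.40 (running OOP £1,082.40). Plan pays £1,764 − £1,082.40 = £681.60.
Bill 2, £202: 20% coinsurance on £202 = £40.40. Member owes £40.40 (running OOP £1,122.80). Plan pays £202 − £40.40 = £161.60.
Bill 3, £13,659: deductible already satisfied, so member's share is 20% × £13,659 = £2,731.80. Adding that to £1,122.80 gives £3,854.60, past the £3,500 cap; member pays only £3,500 − £1,122.80 = £2,377.20. Plan pays £13,659 − £2,377.20 = £11,281.80.

£11,281.80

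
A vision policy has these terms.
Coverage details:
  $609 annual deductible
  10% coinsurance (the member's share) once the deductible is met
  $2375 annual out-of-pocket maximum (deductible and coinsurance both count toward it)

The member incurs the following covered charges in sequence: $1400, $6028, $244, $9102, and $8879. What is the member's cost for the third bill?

Claim 1 — $1400: deductible takes $609, $791 remains; member's 10% is $79.10. Cost to member: $688.10. OOP to date $688.10.
Claim 2 — $6028: deductible already satisfied, so member's share is 10% × $6028 = $602.80. Cost to member: $602.80. OOP to date $1290.90.
Claim 3 — $244: deductible already satisfied, so member's share is 10% × $244 = $24.40. Member pays $24.40; OOP now $1315.30.

$24.40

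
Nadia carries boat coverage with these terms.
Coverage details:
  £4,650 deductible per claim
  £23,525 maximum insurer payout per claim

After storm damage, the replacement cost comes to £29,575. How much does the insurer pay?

Subtract the deductible: £29,575 − £4,650 = £24,925.
Since £24,925 > £23,525, the payout is capped at £23,525.

£23,525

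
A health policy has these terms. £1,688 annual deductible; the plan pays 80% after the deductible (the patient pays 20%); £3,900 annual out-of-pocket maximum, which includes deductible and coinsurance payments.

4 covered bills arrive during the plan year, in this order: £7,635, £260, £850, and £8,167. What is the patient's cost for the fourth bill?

Claim 1 — £7,635: £1,688 finishes the deductible; £5,947 goes to coinsurance; 20% of £5,947 = £1,189.40. Patient pays £2,877.40; OOP now £2,877.40.
Claim 2 — £260: deductible already satisfied, so patient's share is 20% × £260 = £52. Cost to patient: £52. OOP to date £2,929.40.
Claim 3 — £850: deductible met; 20% of £850 = £170. Patient pays £170; OOP now £3,099.40.
Claim 4 — £8,167: deductible already satisfied, so patient's share is 20% × £8,167 = £1,633.40. OOP would hit £4,732.80 > £3,900, so the cap limits the patient to £3,900 − £3,099.40 = £800.60.

£800.60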